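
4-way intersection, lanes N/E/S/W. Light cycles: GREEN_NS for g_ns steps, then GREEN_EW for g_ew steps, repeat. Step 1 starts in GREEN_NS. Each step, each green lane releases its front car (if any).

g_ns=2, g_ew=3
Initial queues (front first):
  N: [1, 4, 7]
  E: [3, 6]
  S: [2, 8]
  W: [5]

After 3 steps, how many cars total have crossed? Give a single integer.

Answer: 6

Derivation:
Step 1 [NS]: N:car1-GO,E:wait,S:car2-GO,W:wait | queues: N=2 E=2 S=1 W=1
Step 2 [NS]: N:car4-GO,E:wait,S:car8-GO,W:wait | queues: N=1 E=2 S=0 W=1
Step 3 [EW]: N:wait,E:car3-GO,S:wait,W:car5-GO | queues: N=1 E=1 S=0 W=0
Cars crossed by step 3: 6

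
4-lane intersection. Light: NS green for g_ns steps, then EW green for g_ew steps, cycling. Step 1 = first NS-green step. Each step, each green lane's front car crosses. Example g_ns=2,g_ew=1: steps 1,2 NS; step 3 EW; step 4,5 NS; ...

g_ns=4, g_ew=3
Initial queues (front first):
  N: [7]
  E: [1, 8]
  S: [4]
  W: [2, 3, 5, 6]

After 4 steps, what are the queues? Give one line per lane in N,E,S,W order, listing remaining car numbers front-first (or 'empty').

Step 1 [NS]: N:car7-GO,E:wait,S:car4-GO,W:wait | queues: N=0 E=2 S=0 W=4
Step 2 [NS]: N:empty,E:wait,S:empty,W:wait | queues: N=0 E=2 S=0 W=4
Step 3 [NS]: N:empty,E:wait,S:empty,W:wait | queues: N=0 E=2 S=0 W=4
Step 4 [NS]: N:empty,E:wait,S:empty,W:wait | queues: N=0 E=2 S=0 W=4

N: empty
E: 1 8
S: empty
W: 2 3 5 6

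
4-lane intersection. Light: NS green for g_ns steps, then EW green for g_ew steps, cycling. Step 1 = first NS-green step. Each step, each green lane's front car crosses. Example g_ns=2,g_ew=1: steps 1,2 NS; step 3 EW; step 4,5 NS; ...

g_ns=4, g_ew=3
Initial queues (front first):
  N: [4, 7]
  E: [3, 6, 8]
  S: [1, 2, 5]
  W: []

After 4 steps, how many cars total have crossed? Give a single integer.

Step 1 [NS]: N:car4-GO,E:wait,S:car1-GO,W:wait | queues: N=1 E=3 S=2 W=0
Step 2 [NS]: N:car7-GO,E:wait,S:car2-GO,W:wait | queues: N=0 E=3 S=1 W=0
Step 3 [NS]: N:empty,E:wait,S:car5-GO,W:wait | queues: N=0 E=3 S=0 W=0
Step 4 [NS]: N:empty,E:wait,S:empty,W:wait | queues: N=0 E=3 S=0 W=0
Cars crossed by step 4: 5

Answer: 5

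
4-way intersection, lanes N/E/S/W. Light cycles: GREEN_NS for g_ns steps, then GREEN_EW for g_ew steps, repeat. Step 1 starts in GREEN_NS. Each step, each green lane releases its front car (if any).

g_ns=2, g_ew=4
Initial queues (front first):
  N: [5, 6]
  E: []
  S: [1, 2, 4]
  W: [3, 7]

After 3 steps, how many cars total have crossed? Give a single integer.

Step 1 [NS]: N:car5-GO,E:wait,S:car1-GO,W:wait | queues: N=1 E=0 S=2 W=2
Step 2 [NS]: N:car6-GO,E:wait,S:car2-GO,W:wait | queues: N=0 E=0 S=1 W=2
Step 3 [EW]: N:wait,E:empty,S:wait,W:car3-GO | queues: N=0 E=0 S=1 W=1
Cars crossed by step 3: 5

Answer: 5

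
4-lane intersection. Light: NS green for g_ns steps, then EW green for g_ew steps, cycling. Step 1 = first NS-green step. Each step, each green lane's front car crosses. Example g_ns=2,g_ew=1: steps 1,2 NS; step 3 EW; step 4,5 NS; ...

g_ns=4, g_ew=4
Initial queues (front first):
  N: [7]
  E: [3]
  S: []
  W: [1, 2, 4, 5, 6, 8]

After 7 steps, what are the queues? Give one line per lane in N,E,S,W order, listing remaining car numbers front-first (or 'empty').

Step 1 [NS]: N:car7-GO,E:wait,S:empty,W:wait | queues: N=0 E=1 S=0 W=6
Step 2 [NS]: N:empty,E:wait,S:empty,W:wait | queues: N=0 E=1 S=0 W=6
Step 3 [NS]: N:empty,E:wait,S:empty,W:wait | queues: N=0 E=1 S=0 W=6
Step 4 [NS]: N:empty,E:wait,S:empty,W:wait | queues: N=0 E=1 S=0 W=6
Step 5 [EW]: N:wait,E:car3-GO,S:wait,W:car1-GO | queues: N=0 E=0 S=0 W=5
Step 6 [EW]: N:wait,E:empty,S:wait,W:car2-GO | queues: N=0 E=0 S=0 W=4
Step 7 [EW]: N:wait,E:empty,S:wait,W:car4-GO | queues: N=0 E=0 S=0 W=3

N: empty
E: empty
S: empty
W: 5 6 8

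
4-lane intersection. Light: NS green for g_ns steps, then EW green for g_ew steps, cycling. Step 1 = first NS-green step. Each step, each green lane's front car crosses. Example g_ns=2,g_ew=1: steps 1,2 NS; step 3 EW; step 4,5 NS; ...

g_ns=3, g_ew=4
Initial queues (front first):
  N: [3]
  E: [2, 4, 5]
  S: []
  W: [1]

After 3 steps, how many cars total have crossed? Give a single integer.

Answer: 1

Derivation:
Step 1 [NS]: N:car3-GO,E:wait,S:empty,W:wait | queues: N=0 E=3 S=0 W=1
Step 2 [NS]: N:empty,E:wait,S:empty,W:wait | queues: N=0 E=3 S=0 W=1
Step 3 [NS]: N:empty,E:wait,S:empty,W:wait | queues: N=0 E=3 S=0 W=1
Cars crossed by step 3: 1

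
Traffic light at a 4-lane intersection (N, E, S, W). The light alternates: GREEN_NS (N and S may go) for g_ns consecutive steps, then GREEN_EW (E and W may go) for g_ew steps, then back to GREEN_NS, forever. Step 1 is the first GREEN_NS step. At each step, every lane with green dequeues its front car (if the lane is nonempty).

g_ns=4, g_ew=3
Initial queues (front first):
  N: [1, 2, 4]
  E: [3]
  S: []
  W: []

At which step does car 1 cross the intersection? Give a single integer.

Step 1 [NS]: N:car1-GO,E:wait,S:empty,W:wait | queues: N=2 E=1 S=0 W=0
Step 2 [NS]: N:car2-GO,E:wait,S:empty,W:wait | queues: N=1 E=1 S=0 W=0
Step 3 [NS]: N:car4-GO,E:wait,S:empty,W:wait | queues: N=0 E=1 S=0 W=0
Step 4 [NS]: N:empty,E:wait,S:empty,W:wait | queues: N=0 E=1 S=0 W=0
Step 5 [EW]: N:wait,E:car3-GO,S:wait,W:empty | queues: N=0 E=0 S=0 W=0
Car 1 crosses at step 1

1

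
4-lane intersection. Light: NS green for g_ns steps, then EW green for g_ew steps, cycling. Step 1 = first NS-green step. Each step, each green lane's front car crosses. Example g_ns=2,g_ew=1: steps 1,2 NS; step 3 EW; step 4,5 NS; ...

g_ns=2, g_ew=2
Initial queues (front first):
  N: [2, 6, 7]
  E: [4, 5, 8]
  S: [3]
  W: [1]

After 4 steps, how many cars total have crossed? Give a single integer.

Step 1 [NS]: N:car2-GO,E:wait,S:car3-GO,W:wait | queues: N=2 E=3 S=0 W=1
Step 2 [NS]: N:car6-GO,E:wait,S:empty,W:wait | queues: N=1 E=3 S=0 W=1
Step 3 [EW]: N:wait,E:car4-GO,S:wait,W:car1-GO | queues: N=1 E=2 S=0 W=0
Step 4 [EW]: N:wait,E:car5-GO,S:wait,W:empty | queues: N=1 E=1 S=0 W=0
Cars crossed by step 4: 6

Answer: 6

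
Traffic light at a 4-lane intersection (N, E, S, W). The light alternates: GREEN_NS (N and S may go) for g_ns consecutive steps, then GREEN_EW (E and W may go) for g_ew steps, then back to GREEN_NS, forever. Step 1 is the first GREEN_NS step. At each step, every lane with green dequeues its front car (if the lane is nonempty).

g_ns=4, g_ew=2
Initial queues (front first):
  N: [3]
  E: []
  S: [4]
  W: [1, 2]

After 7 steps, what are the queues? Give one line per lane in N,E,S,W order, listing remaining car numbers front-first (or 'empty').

Step 1 [NS]: N:car3-GO,E:wait,S:car4-GO,W:wait | queues: N=0 E=0 S=0 W=2
Step 2 [NS]: N:empty,E:wait,S:empty,W:wait | queues: N=0 E=0 S=0 W=2
Step 3 [NS]: N:empty,E:wait,S:empty,W:wait | queues: N=0 E=0 S=0 W=2
Step 4 [NS]: N:empty,E:wait,S:empty,W:wait | queues: N=0 E=0 S=0 W=2
Step 5 [EW]: N:wait,E:empty,S:wait,W:car1-GO | queues: N=0 E=0 S=0 W=1
Step 6 [EW]: N:wait,E:empty,S:wait,W:car2-GO | queues: N=0 E=0 S=0 W=0

N: empty
E: empty
S: empty
W: empty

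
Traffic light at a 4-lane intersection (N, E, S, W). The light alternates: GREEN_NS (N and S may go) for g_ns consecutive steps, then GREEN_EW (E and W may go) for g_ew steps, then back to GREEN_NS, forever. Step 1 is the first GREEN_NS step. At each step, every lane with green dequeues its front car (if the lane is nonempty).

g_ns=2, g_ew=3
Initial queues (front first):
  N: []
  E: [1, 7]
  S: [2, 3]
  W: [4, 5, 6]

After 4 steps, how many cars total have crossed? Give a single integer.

Step 1 [NS]: N:empty,E:wait,S:car2-GO,W:wait | queues: N=0 E=2 S=1 W=3
Step 2 [NS]: N:empty,E:wait,S:car3-GO,W:wait | queues: N=0 E=2 S=0 W=3
Step 3 [EW]: N:wait,E:car1-GO,S:wait,W:car4-GO | queues: N=0 E=1 S=0 W=2
Step 4 [EW]: N:wait,E:car7-GO,S:wait,W:car5-GO | queues: N=0 E=0 S=0 W=1
Cars crossed by step 4: 6

Answer: 6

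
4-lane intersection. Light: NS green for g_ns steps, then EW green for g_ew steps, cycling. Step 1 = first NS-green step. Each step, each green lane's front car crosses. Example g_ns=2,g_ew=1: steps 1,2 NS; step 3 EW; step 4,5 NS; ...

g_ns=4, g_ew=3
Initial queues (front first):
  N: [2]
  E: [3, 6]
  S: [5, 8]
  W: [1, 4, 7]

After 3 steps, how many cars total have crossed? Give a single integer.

Answer: 3

Derivation:
Step 1 [NS]: N:car2-GO,E:wait,S:car5-GO,W:wait | queues: N=0 E=2 S=1 W=3
Step 2 [NS]: N:empty,E:wait,S:car8-GO,W:wait | queues: N=0 E=2 S=0 W=3
Step 3 [NS]: N:empty,E:wait,S:empty,W:wait | queues: N=0 E=2 S=0 W=3
Cars crossed by step 3: 3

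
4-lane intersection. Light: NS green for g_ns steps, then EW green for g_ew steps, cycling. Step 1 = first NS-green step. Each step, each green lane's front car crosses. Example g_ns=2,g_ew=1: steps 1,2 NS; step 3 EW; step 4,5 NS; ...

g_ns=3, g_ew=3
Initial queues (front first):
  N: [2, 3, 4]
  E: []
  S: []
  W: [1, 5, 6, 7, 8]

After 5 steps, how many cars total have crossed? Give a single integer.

Answer: 5

Derivation:
Step 1 [NS]: N:car2-GO,E:wait,S:empty,W:wait | queues: N=2 E=0 S=0 W=5
Step 2 [NS]: N:car3-GO,E:wait,S:empty,W:wait | queues: N=1 E=0 S=0 W=5
Step 3 [NS]: N:car4-GO,E:wait,S:empty,W:wait | queues: N=0 E=0 S=0 W=5
Step 4 [EW]: N:wait,E:empty,S:wait,W:car1-GO | queues: N=0 E=0 S=0 W=4
Step 5 [EW]: N:wait,E:empty,S:wait,W:car5-GO | queues: N=0 E=0 S=0 W=3
Cars crossed by step 5: 5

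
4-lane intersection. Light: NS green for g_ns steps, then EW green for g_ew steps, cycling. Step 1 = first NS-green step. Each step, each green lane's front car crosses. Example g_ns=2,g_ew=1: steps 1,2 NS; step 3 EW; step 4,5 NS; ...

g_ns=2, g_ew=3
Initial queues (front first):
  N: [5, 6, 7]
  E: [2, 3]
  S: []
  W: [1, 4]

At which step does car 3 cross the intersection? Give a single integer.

Step 1 [NS]: N:car5-GO,E:wait,S:empty,W:wait | queues: N=2 E=2 S=0 W=2
Step 2 [NS]: N:car6-GO,E:wait,S:empty,W:wait | queues: N=1 E=2 S=0 W=2
Step 3 [EW]: N:wait,E:car2-GO,S:wait,W:car1-GO | queues: N=1 E=1 S=0 W=1
Step 4 [EW]: N:wait,E:car3-GO,S:wait,W:car4-GO | queues: N=1 E=0 S=0 W=0
Step 5 [EW]: N:wait,E:empty,S:wait,W:empty | queues: N=1 E=0 S=0 W=0
Step 6 [NS]: N:car7-GO,E:wait,S:empty,W:wait | queues: N=0 E=0 S=0 W=0
Car 3 crosses at step 4

4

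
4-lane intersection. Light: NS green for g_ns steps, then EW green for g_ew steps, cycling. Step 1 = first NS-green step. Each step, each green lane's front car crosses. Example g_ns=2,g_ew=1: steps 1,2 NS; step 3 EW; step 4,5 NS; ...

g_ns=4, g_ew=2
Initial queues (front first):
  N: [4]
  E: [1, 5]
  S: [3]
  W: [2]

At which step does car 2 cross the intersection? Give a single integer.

Step 1 [NS]: N:car4-GO,E:wait,S:car3-GO,W:wait | queues: N=0 E=2 S=0 W=1
Step 2 [NS]: N:empty,E:wait,S:empty,W:wait | queues: N=0 E=2 S=0 W=1
Step 3 [NS]: N:empty,E:wait,S:empty,W:wait | queues: N=0 E=2 S=0 W=1
Step 4 [NS]: N:empty,E:wait,S:empty,W:wait | queues: N=0 E=2 S=0 W=1
Step 5 [EW]: N:wait,E:car1-GO,S:wait,W:car2-GO | queues: N=0 E=1 S=0 W=0
Step 6 [EW]: N:wait,E:car5-GO,S:wait,W:empty | queues: N=0 E=0 S=0 W=0
Car 2 crosses at step 5

5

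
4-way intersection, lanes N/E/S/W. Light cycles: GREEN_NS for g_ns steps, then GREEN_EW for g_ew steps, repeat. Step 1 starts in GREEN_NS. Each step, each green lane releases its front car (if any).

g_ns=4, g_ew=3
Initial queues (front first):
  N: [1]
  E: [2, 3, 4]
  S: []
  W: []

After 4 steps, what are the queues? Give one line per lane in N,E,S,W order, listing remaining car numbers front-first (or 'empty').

Step 1 [NS]: N:car1-GO,E:wait,S:empty,W:wait | queues: N=0 E=3 S=0 W=0
Step 2 [NS]: N:empty,E:wait,S:empty,W:wait | queues: N=0 E=3 S=0 W=0
Step 3 [NS]: N:empty,E:wait,S:empty,W:wait | queues: N=0 E=3 S=0 W=0
Step 4 [NS]: N:empty,E:wait,S:empty,W:wait | queues: N=0 E=3 S=0 W=0

N: empty
E: 2 3 4
S: empty
W: empty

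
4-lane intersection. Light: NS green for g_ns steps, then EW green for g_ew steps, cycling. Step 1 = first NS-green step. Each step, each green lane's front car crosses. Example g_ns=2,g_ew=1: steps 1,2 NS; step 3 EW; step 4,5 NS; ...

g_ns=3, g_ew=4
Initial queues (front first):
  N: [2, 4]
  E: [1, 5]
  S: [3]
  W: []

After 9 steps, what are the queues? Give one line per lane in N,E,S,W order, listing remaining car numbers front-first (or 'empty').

Step 1 [NS]: N:car2-GO,E:wait,S:car3-GO,W:wait | queues: N=1 E=2 S=0 W=0
Step 2 [NS]: N:car4-GO,E:wait,S:empty,W:wait | queues: N=0 E=2 S=0 W=0
Step 3 [NS]: N:empty,E:wait,S:empty,W:wait | queues: N=0 E=2 S=0 W=0
Step 4 [EW]: N:wait,E:car1-GO,S:wait,W:empty | queues: N=0 E=1 S=0 W=0
Step 5 [EW]: N:wait,E:car5-GO,S:wait,W:empty | queues: N=0 E=0 S=0 W=0

N: empty
E: empty
S: empty
W: empty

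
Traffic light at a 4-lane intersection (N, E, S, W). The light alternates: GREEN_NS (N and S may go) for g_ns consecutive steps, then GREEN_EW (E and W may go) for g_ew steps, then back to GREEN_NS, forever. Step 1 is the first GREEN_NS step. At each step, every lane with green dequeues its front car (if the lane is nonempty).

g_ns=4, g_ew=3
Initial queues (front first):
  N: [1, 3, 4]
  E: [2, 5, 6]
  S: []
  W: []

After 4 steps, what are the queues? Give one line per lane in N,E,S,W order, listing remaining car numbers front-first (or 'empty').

Step 1 [NS]: N:car1-GO,E:wait,S:empty,W:wait | queues: N=2 E=3 S=0 W=0
Step 2 [NS]: N:car3-GO,E:wait,S:empty,W:wait | queues: N=1 E=3 S=0 W=0
Step 3 [NS]: N:car4-GO,E:wait,S:empty,W:wait | queues: N=0 E=3 S=0 W=0
Step 4 [NS]: N:empty,E:wait,S:empty,W:wait | queues: N=0 E=3 S=0 W=0

N: empty
E: 2 5 6
S: empty
W: empty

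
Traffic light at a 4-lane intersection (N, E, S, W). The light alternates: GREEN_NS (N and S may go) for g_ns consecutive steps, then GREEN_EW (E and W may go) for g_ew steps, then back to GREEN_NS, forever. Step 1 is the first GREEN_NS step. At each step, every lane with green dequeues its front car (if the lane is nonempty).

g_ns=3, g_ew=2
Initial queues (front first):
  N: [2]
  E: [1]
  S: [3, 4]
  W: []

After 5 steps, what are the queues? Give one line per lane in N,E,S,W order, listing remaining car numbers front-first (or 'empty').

Step 1 [NS]: N:car2-GO,E:wait,S:car3-GO,W:wait | queues: N=0 E=1 S=1 W=0
Step 2 [NS]: N:empty,E:wait,S:car4-GO,W:wait | queues: N=0 E=1 S=0 W=0
Step 3 [NS]: N:empty,E:wait,S:empty,W:wait | queues: N=0 E=1 S=0 W=0
Step 4 [EW]: N:wait,E:car1-GO,S:wait,W:empty | queues: N=0 E=0 S=0 W=0

N: empty
E: empty
S: empty
W: empty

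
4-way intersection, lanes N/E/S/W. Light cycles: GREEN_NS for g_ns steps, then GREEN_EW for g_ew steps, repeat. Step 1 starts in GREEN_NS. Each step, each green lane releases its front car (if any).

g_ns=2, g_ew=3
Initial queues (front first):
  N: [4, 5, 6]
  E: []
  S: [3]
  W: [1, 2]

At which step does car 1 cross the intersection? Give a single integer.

Step 1 [NS]: N:car4-GO,E:wait,S:car3-GO,W:wait | queues: N=2 E=0 S=0 W=2
Step 2 [NS]: N:car5-GO,E:wait,S:empty,W:wait | queues: N=1 E=0 S=0 W=2
Step 3 [EW]: N:wait,E:empty,S:wait,W:car1-GO | queues: N=1 E=0 S=0 W=1
Step 4 [EW]: N:wait,E:empty,S:wait,W:car2-GO | queues: N=1 E=0 S=0 W=0
Step 5 [EW]: N:wait,E:empty,S:wait,W:empty | queues: N=1 E=0 S=0 W=0
Step 6 [NS]: N:car6-GO,E:wait,S:empty,W:wait | queues: N=0 E=0 S=0 W=0
Car 1 crosses at step 3

3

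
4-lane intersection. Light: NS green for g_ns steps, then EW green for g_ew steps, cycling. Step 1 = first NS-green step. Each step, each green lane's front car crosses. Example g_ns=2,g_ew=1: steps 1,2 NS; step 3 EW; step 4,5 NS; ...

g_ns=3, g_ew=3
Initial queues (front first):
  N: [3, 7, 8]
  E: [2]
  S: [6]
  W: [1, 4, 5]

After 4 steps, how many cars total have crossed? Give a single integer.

Step 1 [NS]: N:car3-GO,E:wait,S:car6-GO,W:wait | queues: N=2 E=1 S=0 W=3
Step 2 [NS]: N:car7-GO,E:wait,S:empty,W:wait | queues: N=1 E=1 S=0 W=3
Step 3 [NS]: N:car8-GO,E:wait,S:empty,W:wait | queues: N=0 E=1 S=0 W=3
Step 4 [EW]: N:wait,E:car2-GO,S:wait,W:car1-GO | queues: N=0 E=0 S=0 W=2
Cars crossed by step 4: 6

Answer: 6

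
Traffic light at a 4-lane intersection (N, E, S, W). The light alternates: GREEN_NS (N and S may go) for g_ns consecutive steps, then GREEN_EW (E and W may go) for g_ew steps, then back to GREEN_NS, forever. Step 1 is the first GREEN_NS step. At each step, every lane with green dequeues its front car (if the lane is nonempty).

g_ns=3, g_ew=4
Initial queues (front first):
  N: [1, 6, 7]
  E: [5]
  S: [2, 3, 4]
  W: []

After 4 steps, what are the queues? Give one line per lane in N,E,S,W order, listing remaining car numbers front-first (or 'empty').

Step 1 [NS]: N:car1-GO,E:wait,S:car2-GO,W:wait | queues: N=2 E=1 S=2 W=0
Step 2 [NS]: N:car6-GO,E:wait,S:car3-GO,W:wait | queues: N=1 E=1 S=1 W=0
Step 3 [NS]: N:car7-GO,E:wait,S:car4-GO,W:wait | queues: N=0 E=1 S=0 W=0
Step 4 [EW]: N:wait,E:car5-GO,S:wait,W:empty | queues: N=0 E=0 S=0 W=0

N: empty
E: empty
S: empty
W: empty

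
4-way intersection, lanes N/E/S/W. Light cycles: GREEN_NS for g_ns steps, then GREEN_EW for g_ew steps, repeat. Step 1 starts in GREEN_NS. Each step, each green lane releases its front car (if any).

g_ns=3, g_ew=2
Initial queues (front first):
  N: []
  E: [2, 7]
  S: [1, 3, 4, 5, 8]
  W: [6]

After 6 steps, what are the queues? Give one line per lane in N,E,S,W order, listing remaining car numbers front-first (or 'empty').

Step 1 [NS]: N:empty,E:wait,S:car1-GO,W:wait | queues: N=0 E=2 S=4 W=1
Step 2 [NS]: N:empty,E:wait,S:car3-GO,W:wait | queues: N=0 E=2 S=3 W=1
Step 3 [NS]: N:empty,E:wait,S:car4-GO,W:wait | queues: N=0 E=2 S=2 W=1
Step 4 [EW]: N:wait,E:car2-GO,S:wait,W:car6-GO | queues: N=0 E=1 S=2 W=0
Step 5 [EW]: N:wait,E:car7-GO,S:wait,W:empty | queues: N=0 E=0 S=2 W=0
Step 6 [NS]: N:empty,E:wait,S:car5-GO,W:wait | queues: N=0 E=0 S=1 W=0

N: empty
E: empty
S: 8
W: empty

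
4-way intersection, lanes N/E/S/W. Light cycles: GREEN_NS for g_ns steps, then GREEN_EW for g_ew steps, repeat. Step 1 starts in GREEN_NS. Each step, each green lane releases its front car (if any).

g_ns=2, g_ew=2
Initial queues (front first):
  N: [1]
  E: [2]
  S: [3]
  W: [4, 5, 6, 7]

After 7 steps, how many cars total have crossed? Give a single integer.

Answer: 6

Derivation:
Step 1 [NS]: N:car1-GO,E:wait,S:car3-GO,W:wait | queues: N=0 E=1 S=0 W=4
Step 2 [NS]: N:empty,E:wait,S:empty,W:wait | queues: N=0 E=1 S=0 W=4
Step 3 [EW]: N:wait,E:car2-GO,S:wait,W:car4-GO | queues: N=0 E=0 S=0 W=3
Step 4 [EW]: N:wait,E:empty,S:wait,W:car5-GO | queues: N=0 E=0 S=0 W=2
Step 5 [NS]: N:empty,E:wait,S:empty,W:wait | queues: N=0 E=0 S=0 W=2
Step 6 [NS]: N:empty,E:wait,S:empty,W:wait | queues: N=0 E=0 S=0 W=2
Step 7 [EW]: N:wait,E:empty,S:wait,W:car6-GO | queues: N=0 E=0 S=0 W=1
Cars crossed by step 7: 6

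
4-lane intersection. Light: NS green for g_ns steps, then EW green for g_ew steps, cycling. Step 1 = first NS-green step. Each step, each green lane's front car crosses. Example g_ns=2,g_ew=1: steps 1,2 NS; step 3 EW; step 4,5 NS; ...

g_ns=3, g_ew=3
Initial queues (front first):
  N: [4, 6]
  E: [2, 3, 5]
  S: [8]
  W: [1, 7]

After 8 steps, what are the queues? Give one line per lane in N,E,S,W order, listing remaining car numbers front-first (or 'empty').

Step 1 [NS]: N:car4-GO,E:wait,S:car8-GO,W:wait | queues: N=1 E=3 S=0 W=2
Step 2 [NS]: N:car6-GO,E:wait,S:empty,W:wait | queues: N=0 E=3 S=0 W=2
Step 3 [NS]: N:empty,E:wait,S:empty,W:wait | queues: N=0 E=3 S=0 W=2
Step 4 [EW]: N:wait,E:car2-GO,S:wait,W:car1-GO | queues: N=0 E=2 S=0 W=1
Step 5 [EW]: N:wait,E:car3-GO,S:wait,W:car7-GO | queues: N=0 E=1 S=0 W=0
Step 6 [EW]: N:wait,E:car5-GO,S:wait,W:empty | queues: N=0 E=0 S=0 W=0

N: empty
E: empty
S: empty
W: empty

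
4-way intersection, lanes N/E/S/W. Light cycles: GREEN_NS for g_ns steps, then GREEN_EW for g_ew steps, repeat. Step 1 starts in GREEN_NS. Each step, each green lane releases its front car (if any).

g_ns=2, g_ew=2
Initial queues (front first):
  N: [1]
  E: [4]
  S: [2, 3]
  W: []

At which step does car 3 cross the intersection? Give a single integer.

Step 1 [NS]: N:car1-GO,E:wait,S:car2-GO,W:wait | queues: N=0 E=1 S=1 W=0
Step 2 [NS]: N:empty,E:wait,S:car3-GO,W:wait | queues: N=0 E=1 S=0 W=0
Step 3 [EW]: N:wait,E:car4-GO,S:wait,W:empty | queues: N=0 E=0 S=0 W=0
Car 3 crosses at step 2

2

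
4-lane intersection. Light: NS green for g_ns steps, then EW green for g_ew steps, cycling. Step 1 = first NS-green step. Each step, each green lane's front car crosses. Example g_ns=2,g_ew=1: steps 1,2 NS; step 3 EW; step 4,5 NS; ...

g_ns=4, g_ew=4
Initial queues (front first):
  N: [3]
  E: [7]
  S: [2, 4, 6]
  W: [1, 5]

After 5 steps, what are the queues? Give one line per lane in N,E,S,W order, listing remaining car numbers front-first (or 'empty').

Step 1 [NS]: N:car3-GO,E:wait,S:car2-GO,W:wait | queues: N=0 E=1 S=2 W=2
Step 2 [NS]: N:empty,E:wait,S:car4-GO,W:wait | queues: N=0 E=1 S=1 W=2
Step 3 [NS]: N:empty,E:wait,S:car6-GO,W:wait | queues: N=0 E=1 S=0 W=2
Step 4 [NS]: N:empty,E:wait,S:empty,W:wait | queues: N=0 E=1 S=0 W=2
Step 5 [EW]: N:wait,E:car7-GO,S:wait,W:car1-GO | queues: N=0 E=0 S=0 W=1

N: empty
E: empty
S: empty
W: 5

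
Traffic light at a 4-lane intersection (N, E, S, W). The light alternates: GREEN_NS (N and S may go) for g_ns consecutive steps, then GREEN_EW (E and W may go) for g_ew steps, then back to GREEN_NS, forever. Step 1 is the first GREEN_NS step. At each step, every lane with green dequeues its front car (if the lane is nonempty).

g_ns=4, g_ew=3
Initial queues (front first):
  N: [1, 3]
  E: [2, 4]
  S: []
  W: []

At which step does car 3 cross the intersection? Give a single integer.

Step 1 [NS]: N:car1-GO,E:wait,S:empty,W:wait | queues: N=1 E=2 S=0 W=0
Step 2 [NS]: N:car3-GO,E:wait,S:empty,W:wait | queues: N=0 E=2 S=0 W=0
Step 3 [NS]: N:empty,E:wait,S:empty,W:wait | queues: N=0 E=2 S=0 W=0
Step 4 [NS]: N:empty,E:wait,S:empty,W:wait | queues: N=0 E=2 S=0 W=0
Step 5 [EW]: N:wait,E:car2-GO,S:wait,W:empty | queues: N=0 E=1 S=0 W=0
Step 6 [EW]: N:wait,E:car4-GO,S:wait,W:empty | queues: N=0 E=0 S=0 W=0
Car 3 crosses at step 2

2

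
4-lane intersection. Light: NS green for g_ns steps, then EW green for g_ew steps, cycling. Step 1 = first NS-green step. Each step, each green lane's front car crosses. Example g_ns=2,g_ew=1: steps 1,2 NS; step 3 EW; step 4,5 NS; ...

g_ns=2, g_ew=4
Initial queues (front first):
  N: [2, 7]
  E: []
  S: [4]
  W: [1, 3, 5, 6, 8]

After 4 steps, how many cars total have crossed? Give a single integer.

Step 1 [NS]: N:car2-GO,E:wait,S:car4-GO,W:wait | queues: N=1 E=0 S=0 W=5
Step 2 [NS]: N:car7-GO,E:wait,S:empty,W:wait | queues: N=0 E=0 S=0 W=5
Step 3 [EW]: N:wait,E:empty,S:wait,W:car1-GO | queues: N=0 E=0 S=0 W=4
Step 4 [EW]: N:wait,E:empty,S:wait,W:car3-GO | queues: N=0 E=0 S=0 W=3
Cars crossed by step 4: 5

Answer: 5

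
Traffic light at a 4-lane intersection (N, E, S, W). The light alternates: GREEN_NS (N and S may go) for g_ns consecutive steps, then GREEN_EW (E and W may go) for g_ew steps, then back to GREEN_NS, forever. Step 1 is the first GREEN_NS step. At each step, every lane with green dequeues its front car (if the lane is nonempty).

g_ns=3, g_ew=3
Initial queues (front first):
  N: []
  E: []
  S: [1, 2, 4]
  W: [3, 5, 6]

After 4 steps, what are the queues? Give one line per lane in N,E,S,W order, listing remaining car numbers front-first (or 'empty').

Step 1 [NS]: N:empty,E:wait,S:car1-GO,W:wait | queues: N=0 E=0 S=2 W=3
Step 2 [NS]: N:empty,E:wait,S:car2-GO,W:wait | queues: N=0 E=0 S=1 W=3
Step 3 [NS]: N:empty,E:wait,S:car4-GO,W:wait | queues: N=0 E=0 S=0 W=3
Step 4 [EW]: N:wait,E:empty,S:wait,W:car3-GO | queues: N=0 E=0 S=0 W=2

N: empty
E: empty
S: empty
W: 5 6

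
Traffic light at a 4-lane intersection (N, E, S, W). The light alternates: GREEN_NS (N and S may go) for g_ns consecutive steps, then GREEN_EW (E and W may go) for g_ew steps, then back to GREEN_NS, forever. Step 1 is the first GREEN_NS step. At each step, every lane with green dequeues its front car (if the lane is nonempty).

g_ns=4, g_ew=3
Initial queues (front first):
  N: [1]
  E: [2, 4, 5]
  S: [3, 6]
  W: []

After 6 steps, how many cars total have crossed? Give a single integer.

Answer: 5

Derivation:
Step 1 [NS]: N:car1-GO,E:wait,S:car3-GO,W:wait | queues: N=0 E=3 S=1 W=0
Step 2 [NS]: N:empty,E:wait,S:car6-GO,W:wait | queues: N=0 E=3 S=0 W=0
Step 3 [NS]: N:empty,E:wait,S:empty,W:wait | queues: N=0 E=3 S=0 W=0
Step 4 [NS]: N:empty,E:wait,S:empty,W:wait | queues: N=0 E=3 S=0 W=0
Step 5 [EW]: N:wait,E:car2-GO,S:wait,W:empty | queues: N=0 E=2 S=0 W=0
Step 6 [EW]: N:wait,E:car4-GO,S:wait,W:empty | queues: N=0 E=1 S=0 W=0
Cars crossed by step 6: 5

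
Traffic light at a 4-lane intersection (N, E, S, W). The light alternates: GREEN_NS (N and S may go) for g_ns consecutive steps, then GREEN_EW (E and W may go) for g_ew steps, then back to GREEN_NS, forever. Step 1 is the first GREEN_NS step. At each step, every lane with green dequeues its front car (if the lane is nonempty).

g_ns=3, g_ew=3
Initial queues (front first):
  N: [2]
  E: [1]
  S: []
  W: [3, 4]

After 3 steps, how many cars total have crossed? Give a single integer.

Step 1 [NS]: N:car2-GO,E:wait,S:empty,W:wait | queues: N=0 E=1 S=0 W=2
Step 2 [NS]: N:empty,E:wait,S:empty,W:wait | queues: N=0 E=1 S=0 W=2
Step 3 [NS]: N:empty,E:wait,S:empty,W:wait | queues: N=0 E=1 S=0 W=2
Cars crossed by step 3: 1

Answer: 1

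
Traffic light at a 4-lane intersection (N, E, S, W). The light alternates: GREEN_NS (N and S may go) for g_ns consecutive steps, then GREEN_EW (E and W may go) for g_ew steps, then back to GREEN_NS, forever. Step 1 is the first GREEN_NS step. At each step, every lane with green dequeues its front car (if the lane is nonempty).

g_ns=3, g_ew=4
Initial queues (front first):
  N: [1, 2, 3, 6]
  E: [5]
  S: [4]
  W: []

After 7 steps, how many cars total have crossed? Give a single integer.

Answer: 5

Derivation:
Step 1 [NS]: N:car1-GO,E:wait,S:car4-GO,W:wait | queues: N=3 E=1 S=0 W=0
Step 2 [NS]: N:car2-GO,E:wait,S:empty,W:wait | queues: N=2 E=1 S=0 W=0
Step 3 [NS]: N:car3-GO,E:wait,S:empty,W:wait | queues: N=1 E=1 S=0 W=0
Step 4 [EW]: N:wait,E:car5-GO,S:wait,W:empty | queues: N=1 E=0 S=0 W=0
Step 5 [EW]: N:wait,E:empty,S:wait,W:empty | queues: N=1 E=0 S=0 W=0
Step 6 [EW]: N:wait,E:empty,S:wait,W:empty | queues: N=1 E=0 S=0 W=0
Step 7 [EW]: N:wait,E:empty,S:wait,W:empty | queues: N=1 E=0 S=0 W=0
Cars crossed by step 7: 5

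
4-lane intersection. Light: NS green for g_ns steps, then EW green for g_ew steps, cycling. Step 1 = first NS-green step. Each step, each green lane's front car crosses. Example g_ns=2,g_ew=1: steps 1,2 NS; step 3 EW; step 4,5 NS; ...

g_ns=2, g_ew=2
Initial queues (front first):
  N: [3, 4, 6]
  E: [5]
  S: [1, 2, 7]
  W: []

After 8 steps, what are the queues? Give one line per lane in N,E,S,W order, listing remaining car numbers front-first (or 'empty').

Step 1 [NS]: N:car3-GO,E:wait,S:car1-GO,W:wait | queues: N=2 E=1 S=2 W=0
Step 2 [NS]: N:car4-GO,E:wait,S:car2-GO,W:wait | queues: N=1 E=1 S=1 W=0
Step 3 [EW]: N:wait,E:car5-GO,S:wait,W:empty | queues: N=1 E=0 S=1 W=0
Step 4 [EW]: N:wait,E:empty,S:wait,W:empty | queues: N=1 E=0 S=1 W=0
Step 5 [NS]: N:car6-GO,E:wait,S:car7-GO,W:wait | queues: N=0 E=0 S=0 W=0

N: empty
E: empty
S: empty
W: empty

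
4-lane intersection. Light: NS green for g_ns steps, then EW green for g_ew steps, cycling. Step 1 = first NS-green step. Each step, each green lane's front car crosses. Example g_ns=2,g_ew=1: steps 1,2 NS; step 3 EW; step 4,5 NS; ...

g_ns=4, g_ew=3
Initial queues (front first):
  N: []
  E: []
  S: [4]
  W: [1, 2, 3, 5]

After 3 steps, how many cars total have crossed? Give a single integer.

Step 1 [NS]: N:empty,E:wait,S:car4-GO,W:wait | queues: N=0 E=0 S=0 W=4
Step 2 [NS]: N:empty,E:wait,S:empty,W:wait | queues: N=0 E=0 S=0 W=4
Step 3 [NS]: N:empty,E:wait,S:empty,W:wait | queues: N=0 E=0 S=0 W=4
Cars crossed by step 3: 1

Answer: 1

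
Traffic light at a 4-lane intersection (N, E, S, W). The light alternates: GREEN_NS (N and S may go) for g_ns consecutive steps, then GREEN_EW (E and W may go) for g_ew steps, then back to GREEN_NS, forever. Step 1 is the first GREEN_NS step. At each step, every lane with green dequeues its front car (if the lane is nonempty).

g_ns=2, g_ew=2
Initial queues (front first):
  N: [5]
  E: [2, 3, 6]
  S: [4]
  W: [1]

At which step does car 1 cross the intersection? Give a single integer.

Step 1 [NS]: N:car5-GO,E:wait,S:car4-GO,W:wait | queues: N=0 E=3 S=0 W=1
Step 2 [NS]: N:empty,E:wait,S:empty,W:wait | queues: N=0 E=3 S=0 W=1
Step 3 [EW]: N:wait,E:car2-GO,S:wait,W:car1-GO | queues: N=0 E=2 S=0 W=0
Step 4 [EW]: N:wait,E:car3-GO,S:wait,W:empty | queues: N=0 E=1 S=0 W=0
Step 5 [NS]: N:empty,E:wait,S:empty,W:wait | queues: N=0 E=1 S=0 W=0
Step 6 [NS]: N:empty,E:wait,S:empty,W:wait | queues: N=0 E=1 S=0 W=0
Step 7 [EW]: N:wait,E:car6-GO,S:wait,W:empty | queues: N=0 E=0 S=0 W=0
Car 1 crosses at step 3

3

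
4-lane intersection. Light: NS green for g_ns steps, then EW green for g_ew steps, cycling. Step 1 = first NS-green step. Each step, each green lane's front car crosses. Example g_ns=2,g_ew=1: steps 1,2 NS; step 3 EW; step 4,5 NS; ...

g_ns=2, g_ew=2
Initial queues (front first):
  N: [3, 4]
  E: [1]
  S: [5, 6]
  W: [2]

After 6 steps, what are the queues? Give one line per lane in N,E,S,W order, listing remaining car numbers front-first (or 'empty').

Step 1 [NS]: N:car3-GO,E:wait,S:car5-GO,W:wait | queues: N=1 E=1 S=1 W=1
Step 2 [NS]: N:car4-GO,E:wait,S:car6-GO,W:wait | queues: N=0 E=1 S=0 W=1
Step 3 [EW]: N:wait,E:car1-GO,S:wait,W:car2-GO | queues: N=0 E=0 S=0 W=0

N: empty
E: empty
S: empty
W: empty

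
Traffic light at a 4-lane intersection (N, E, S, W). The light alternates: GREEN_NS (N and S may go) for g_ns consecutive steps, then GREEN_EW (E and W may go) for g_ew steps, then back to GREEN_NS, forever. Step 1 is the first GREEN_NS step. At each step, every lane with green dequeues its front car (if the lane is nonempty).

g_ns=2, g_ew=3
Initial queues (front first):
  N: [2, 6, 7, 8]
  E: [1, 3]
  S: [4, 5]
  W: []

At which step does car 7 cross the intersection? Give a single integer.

Step 1 [NS]: N:car2-GO,E:wait,S:car4-GO,W:wait | queues: N=3 E=2 S=1 W=0
Step 2 [NS]: N:car6-GO,E:wait,S:car5-GO,W:wait | queues: N=2 E=2 S=0 W=0
Step 3 [EW]: N:wait,E:car1-GO,S:wait,W:empty | queues: N=2 E=1 S=0 W=0
Step 4 [EW]: N:wait,E:car3-GO,S:wait,W:empty | queues: N=2 E=0 S=0 W=0
Step 5 [EW]: N:wait,E:empty,S:wait,W:empty | queues: N=2 E=0 S=0 W=0
Step 6 [NS]: N:car7-GO,E:wait,S:empty,W:wait | queues: N=1 E=0 S=0 W=0
Step 7 [NS]: N:car8-GO,E:wait,S:empty,W:wait | queues: N=0 E=0 S=0 W=0
Car 7 crosses at step 6

6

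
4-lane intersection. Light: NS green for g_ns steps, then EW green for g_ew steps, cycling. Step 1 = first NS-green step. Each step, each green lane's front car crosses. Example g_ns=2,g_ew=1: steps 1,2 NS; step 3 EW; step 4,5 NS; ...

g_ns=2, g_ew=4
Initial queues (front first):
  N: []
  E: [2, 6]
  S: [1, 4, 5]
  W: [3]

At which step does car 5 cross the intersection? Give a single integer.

Step 1 [NS]: N:empty,E:wait,S:car1-GO,W:wait | queues: N=0 E=2 S=2 W=1
Step 2 [NS]: N:empty,E:wait,S:car4-GO,W:wait | queues: N=0 E=2 S=1 W=1
Step 3 [EW]: N:wait,E:car2-GO,S:wait,W:car3-GO | queues: N=0 E=1 S=1 W=0
Step 4 [EW]: N:wait,E:car6-GO,S:wait,W:empty | queues: N=0 E=0 S=1 W=0
Step 5 [EW]: N:wait,E:empty,S:wait,W:empty | queues: N=0 E=0 S=1 W=0
Step 6 [EW]: N:wait,E:empty,S:wait,W:empty | queues: N=0 E=0 S=1 W=0
Step 7 [NS]: N:empty,E:wait,S:car5-GO,W:wait | queues: N=0 E=0 S=0 W=0
Car 5 crosses at step 7

7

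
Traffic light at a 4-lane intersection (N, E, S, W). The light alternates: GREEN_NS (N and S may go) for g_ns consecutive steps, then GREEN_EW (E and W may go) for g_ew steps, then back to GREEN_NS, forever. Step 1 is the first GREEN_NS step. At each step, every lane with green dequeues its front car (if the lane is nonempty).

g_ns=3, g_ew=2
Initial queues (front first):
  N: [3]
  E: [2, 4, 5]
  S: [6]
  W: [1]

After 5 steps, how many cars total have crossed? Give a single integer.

Answer: 5

Derivation:
Step 1 [NS]: N:car3-GO,E:wait,S:car6-GO,W:wait | queues: N=0 E=3 S=0 W=1
Step 2 [NS]: N:empty,E:wait,S:empty,W:wait | queues: N=0 E=3 S=0 W=1
Step 3 [NS]: N:empty,E:wait,S:empty,W:wait | queues: N=0 E=3 S=0 W=1
Step 4 [EW]: N:wait,E:car2-GO,S:wait,W:car1-GO | queues: N=0 E=2 S=0 W=0
Step 5 [EW]: N:wait,E:car4-GO,S:wait,W:empty | queues: N=0 E=1 S=0 W=0
Cars crossed by step 5: 5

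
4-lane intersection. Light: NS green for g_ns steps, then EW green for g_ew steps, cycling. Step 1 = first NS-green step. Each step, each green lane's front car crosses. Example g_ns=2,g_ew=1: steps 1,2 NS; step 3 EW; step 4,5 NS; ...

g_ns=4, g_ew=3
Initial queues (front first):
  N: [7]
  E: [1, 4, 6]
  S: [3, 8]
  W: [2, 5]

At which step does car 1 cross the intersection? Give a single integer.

Step 1 [NS]: N:car7-GO,E:wait,S:car3-GO,W:wait | queues: N=0 E=3 S=1 W=2
Step 2 [NS]: N:empty,E:wait,S:car8-GO,W:wait | queues: N=0 E=3 S=0 W=2
Step 3 [NS]: N:empty,E:wait,S:empty,W:wait | queues: N=0 E=3 S=0 W=2
Step 4 [NS]: N:empty,E:wait,S:empty,W:wait | queues: N=0 E=3 S=0 W=2
Step 5 [EW]: N:wait,E:car1-GO,S:wait,W:car2-GO | queues: N=0 E=2 S=0 W=1
Step 6 [EW]: N:wait,E:car4-GO,S:wait,W:car5-GO | queues: N=0 E=1 S=0 W=0
Step 7 [EW]: N:wait,E:car6-GO,S:wait,W:empty | queues: N=0 E=0 S=0 W=0
Car 1 crosses at step 5

5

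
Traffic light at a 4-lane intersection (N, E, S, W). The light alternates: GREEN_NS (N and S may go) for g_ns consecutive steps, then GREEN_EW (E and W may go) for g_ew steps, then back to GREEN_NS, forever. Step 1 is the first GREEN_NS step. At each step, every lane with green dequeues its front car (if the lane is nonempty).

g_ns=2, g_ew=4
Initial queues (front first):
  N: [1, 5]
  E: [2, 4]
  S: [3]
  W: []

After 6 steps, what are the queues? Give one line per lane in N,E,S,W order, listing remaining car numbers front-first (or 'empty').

Step 1 [NS]: N:car1-GO,E:wait,S:car3-GO,W:wait | queues: N=1 E=2 S=0 W=0
Step 2 [NS]: N:car5-GO,E:wait,S:empty,W:wait | queues: N=0 E=2 S=0 W=0
Step 3 [EW]: N:wait,E:car2-GO,S:wait,W:empty | queues: N=0 E=1 S=0 W=0
Step 4 [EW]: N:wait,E:car4-GO,S:wait,W:empty | queues: N=0 E=0 S=0 W=0

N: empty
E: empty
S: empty
W: empty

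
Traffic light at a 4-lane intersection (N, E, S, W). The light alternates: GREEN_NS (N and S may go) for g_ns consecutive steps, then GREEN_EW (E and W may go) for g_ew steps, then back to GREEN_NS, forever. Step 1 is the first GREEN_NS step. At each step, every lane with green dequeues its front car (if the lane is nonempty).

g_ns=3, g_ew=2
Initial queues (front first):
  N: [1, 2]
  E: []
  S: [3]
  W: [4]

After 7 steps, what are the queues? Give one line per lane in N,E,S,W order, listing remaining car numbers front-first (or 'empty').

Step 1 [NS]: N:car1-GO,E:wait,S:car3-GO,W:wait | queues: N=1 E=0 S=0 W=1
Step 2 [NS]: N:car2-GO,E:wait,S:empty,W:wait | queues: N=0 E=0 S=0 W=1
Step 3 [NS]: N:empty,E:wait,S:empty,W:wait | queues: N=0 E=0 S=0 W=1
Step 4 [EW]: N:wait,E:empty,S:wait,W:car4-GO | queues: N=0 E=0 S=0 W=0

N: empty
E: empty
S: empty
W: empty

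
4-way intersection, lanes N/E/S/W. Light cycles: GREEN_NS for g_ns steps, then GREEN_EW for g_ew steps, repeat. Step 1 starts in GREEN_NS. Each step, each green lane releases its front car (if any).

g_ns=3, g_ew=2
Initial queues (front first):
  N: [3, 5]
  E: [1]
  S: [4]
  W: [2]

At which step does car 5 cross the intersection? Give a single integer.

Step 1 [NS]: N:car3-GO,E:wait,S:car4-GO,W:wait | queues: N=1 E=1 S=0 W=1
Step 2 [NS]: N:car5-GO,E:wait,S:empty,W:wait | queues: N=0 E=1 S=0 W=1
Step 3 [NS]: N:empty,E:wait,S:empty,W:wait | queues: N=0 E=1 S=0 W=1
Step 4 [EW]: N:wait,E:car1-GO,S:wait,W:car2-GO | queues: N=0 E=0 S=0 W=0
Car 5 crosses at step 2

2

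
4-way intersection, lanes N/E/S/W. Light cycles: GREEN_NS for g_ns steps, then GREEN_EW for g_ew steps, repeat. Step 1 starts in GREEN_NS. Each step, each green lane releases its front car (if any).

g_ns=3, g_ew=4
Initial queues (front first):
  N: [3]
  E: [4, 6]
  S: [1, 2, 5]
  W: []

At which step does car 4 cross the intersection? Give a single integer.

Step 1 [NS]: N:car3-GO,E:wait,S:car1-GO,W:wait | queues: N=0 E=2 S=2 W=0
Step 2 [NS]: N:empty,E:wait,S:car2-GO,W:wait | queues: N=0 E=2 S=1 W=0
Step 3 [NS]: N:empty,E:wait,S:car5-GO,W:wait | queues: N=0 E=2 S=0 W=0
Step 4 [EW]: N:wait,E:car4-GO,S:wait,W:empty | queues: N=0 E=1 S=0 W=0
Step 5 [EW]: N:wait,E:car6-GO,S:wait,W:empty | queues: N=0 E=0 S=0 W=0
Car 4 crosses at step 4

4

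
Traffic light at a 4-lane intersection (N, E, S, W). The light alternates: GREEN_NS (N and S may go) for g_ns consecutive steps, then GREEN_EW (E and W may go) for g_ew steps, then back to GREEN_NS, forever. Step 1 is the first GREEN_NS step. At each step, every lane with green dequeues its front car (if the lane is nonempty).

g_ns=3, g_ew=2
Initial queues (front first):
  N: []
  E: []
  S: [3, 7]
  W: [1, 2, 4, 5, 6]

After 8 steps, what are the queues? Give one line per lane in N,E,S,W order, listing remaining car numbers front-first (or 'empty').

Step 1 [NS]: N:empty,E:wait,S:car3-GO,W:wait | queues: N=0 E=0 S=1 W=5
Step 2 [NS]: N:empty,E:wait,S:car7-GO,W:wait | queues: N=0 E=0 S=0 W=5
Step 3 [NS]: N:empty,E:wait,S:empty,W:wait | queues: N=0 E=0 S=0 W=5
Step 4 [EW]: N:wait,E:empty,S:wait,W:car1-GO | queues: N=0 E=0 S=0 W=4
Step 5 [EW]: N:wait,E:empty,S:wait,W:car2-GO | queues: N=0 E=0 S=0 W=3
Step 6 [NS]: N:empty,E:wait,S:empty,W:wait | queues: N=0 E=0 S=0 W=3
Step 7 [NS]: N:empty,E:wait,S:empty,W:wait | queues: N=0 E=0 S=0 W=3
Step 8 [NS]: N:empty,E:wait,S:empty,W:wait | queues: N=0 E=0 S=0 W=3

N: empty
E: empty
S: empty
W: 4 5 6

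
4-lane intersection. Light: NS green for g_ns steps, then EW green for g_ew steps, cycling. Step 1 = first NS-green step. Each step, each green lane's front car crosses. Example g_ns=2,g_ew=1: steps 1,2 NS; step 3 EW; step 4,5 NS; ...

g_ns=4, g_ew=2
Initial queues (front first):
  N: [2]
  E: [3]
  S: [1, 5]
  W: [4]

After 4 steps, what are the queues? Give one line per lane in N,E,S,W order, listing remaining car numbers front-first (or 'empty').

Step 1 [NS]: N:car2-GO,E:wait,S:car1-GO,W:wait | queues: N=0 E=1 S=1 W=1
Step 2 [NS]: N:empty,E:wait,S:car5-GO,W:wait | queues: N=0 E=1 S=0 W=1
Step 3 [NS]: N:empty,E:wait,S:empty,W:wait | queues: N=0 E=1 S=0 W=1
Step 4 [NS]: N:empty,E:wait,S:empty,W:wait | queues: N=0 E=1 S=0 W=1

N: empty
E: 3
S: empty
W: 4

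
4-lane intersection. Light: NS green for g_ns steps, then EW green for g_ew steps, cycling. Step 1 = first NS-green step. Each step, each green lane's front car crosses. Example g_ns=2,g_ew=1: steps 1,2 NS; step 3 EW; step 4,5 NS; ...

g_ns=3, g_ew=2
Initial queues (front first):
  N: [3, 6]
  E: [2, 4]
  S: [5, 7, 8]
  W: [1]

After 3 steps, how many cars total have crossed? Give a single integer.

Answer: 5

Derivation:
Step 1 [NS]: N:car3-GO,E:wait,S:car5-GO,W:wait | queues: N=1 E=2 S=2 W=1
Step 2 [NS]: N:car6-GO,E:wait,S:car7-GO,W:wait | queues: N=0 E=2 S=1 W=1
Step 3 [NS]: N:empty,E:wait,S:car8-GO,W:wait | queues: N=0 E=2 S=0 W=1
Cars crossed by step 3: 5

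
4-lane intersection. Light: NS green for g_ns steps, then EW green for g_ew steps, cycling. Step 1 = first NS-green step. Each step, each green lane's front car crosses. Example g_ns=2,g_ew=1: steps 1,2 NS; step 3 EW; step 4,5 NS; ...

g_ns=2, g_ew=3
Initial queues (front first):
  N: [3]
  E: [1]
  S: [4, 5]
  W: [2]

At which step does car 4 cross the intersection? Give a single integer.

Step 1 [NS]: N:car3-GO,E:wait,S:car4-GO,W:wait | queues: N=0 E=1 S=1 W=1
Step 2 [NS]: N:empty,E:wait,S:car5-GO,W:wait | queues: N=0 E=1 S=0 W=1
Step 3 [EW]: N:wait,E:car1-GO,S:wait,W:car2-GO | queues: N=0 E=0 S=0 W=0
Car 4 crosses at step 1

1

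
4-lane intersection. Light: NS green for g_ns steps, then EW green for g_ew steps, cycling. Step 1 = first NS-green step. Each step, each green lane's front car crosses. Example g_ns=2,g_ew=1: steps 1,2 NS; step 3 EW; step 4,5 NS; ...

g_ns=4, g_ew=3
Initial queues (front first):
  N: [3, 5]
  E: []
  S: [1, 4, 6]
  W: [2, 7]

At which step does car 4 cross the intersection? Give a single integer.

Step 1 [NS]: N:car3-GO,E:wait,S:car1-GO,W:wait | queues: N=1 E=0 S=2 W=2
Step 2 [NS]: N:car5-GO,E:wait,S:car4-GO,W:wait | queues: N=0 E=0 S=1 W=2
Step 3 [NS]: N:empty,E:wait,S:car6-GO,W:wait | queues: N=0 E=0 S=0 W=2
Step 4 [NS]: N:empty,E:wait,S:empty,W:wait | queues: N=0 E=0 S=0 W=2
Step 5 [EW]: N:wait,E:empty,S:wait,W:car2-GO | queues: N=0 E=0 S=0 W=1
Step 6 [EW]: N:wait,E:empty,S:wait,W:car7-GO | queues: N=0 E=0 S=0 W=0
Car 4 crosses at step 2

2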